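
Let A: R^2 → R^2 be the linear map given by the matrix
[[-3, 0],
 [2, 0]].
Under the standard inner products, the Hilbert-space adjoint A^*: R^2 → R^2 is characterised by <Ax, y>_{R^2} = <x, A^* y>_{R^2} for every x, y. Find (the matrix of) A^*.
A^* = A^T =
[[-3, 2],
 [0, 0]]

For real matrices with standard dot products, the defining identity <Ax, y> = <x, A^* y> gives (Ax)^T y = x^T (A^*) y, i.e. x^T A^T y = x^T (A^*) y. Since this holds for all x, y, we must have A^* = A^T. Therefore
A^* =
[[-3, 2],
 [0, 0]].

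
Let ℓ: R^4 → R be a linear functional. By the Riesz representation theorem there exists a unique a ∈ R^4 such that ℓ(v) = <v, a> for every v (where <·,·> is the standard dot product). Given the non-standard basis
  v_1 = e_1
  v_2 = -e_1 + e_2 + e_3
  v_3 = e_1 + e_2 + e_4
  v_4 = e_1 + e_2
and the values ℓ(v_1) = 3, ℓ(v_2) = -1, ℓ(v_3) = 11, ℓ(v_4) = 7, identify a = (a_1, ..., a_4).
a = (3, 4, -2, 4)

Write a = (a_1, ..., a_4) in the standard basis. For each basis vector v_i, ℓ(v_i) = <v_i, a> is a linear equation in the a_j's. Collect the n equations into a matrix system V a = ℓ, where row i of V is v_i (expressed in the standard basis). Since V is invertible (lower-triangular with 1s on the diagonal, up to permutation), solve by back-substitution:
  V =
[[1, 0, 0, 0],
 [-1, 1, 1, 0],
 [1, 1, 0, 1],
 [1, 1, 0, 0]]
  V a = (3, -1, 11, 7)
Solving gives a = (3, 4, -2, 4).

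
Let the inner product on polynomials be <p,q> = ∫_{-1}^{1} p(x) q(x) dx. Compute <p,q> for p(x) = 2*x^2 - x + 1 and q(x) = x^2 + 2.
<p,q> = 122/15

Expand the product: p(x)·q(x) = 2*x^4 - x^3 + 5*x^2 - 2*x + 2.
∫_{-1}^{1} of each monomial x^k gives [2/(k+1) if k even, 0 if k odd]. Integrating term-by-term (or equivalently evaluating the antiderivative F(x) = 2*x^5/5 - x^4/4 + 5*x^3/3 - x^2 + 2*x at the endpoints):
  F(1) − F(−1) = 169/60 − (-319/60) = 122/15.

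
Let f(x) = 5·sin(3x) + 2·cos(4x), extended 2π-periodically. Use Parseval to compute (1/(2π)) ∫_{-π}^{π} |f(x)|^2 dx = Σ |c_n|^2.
Σ |c_n|^2 = 29/2

Expand |f|^2 and use orthogonality of {sin(nx), cos(mx)} on [-π, π]:
  ∫_{-π}^{π} sin(nx)^2 dx = π, ∫ cos(mx)^2 dx = π, and cross terms integrate to 0.
So ∫_{-π}^{π} f(x)^2 dx = 5^2 · π + 2^2 · π = (25 + 4)π.
Divide by 2π: (25 + 4)/2 = 29/2.
By Parseval, this equals Σ |c_n|^2.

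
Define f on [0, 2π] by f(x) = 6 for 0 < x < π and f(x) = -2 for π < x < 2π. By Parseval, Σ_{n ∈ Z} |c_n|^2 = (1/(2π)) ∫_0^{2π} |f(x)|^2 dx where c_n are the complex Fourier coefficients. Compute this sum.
Σ |c_n|^2 = 20

Parseval equates the L^2 energy of f (normalised by 1/(2π)) with the ℓ^2 sum of its Fourier coefficients: (1/(2π)) ∫_0^{2π} |f|^2 = Σ |c_n|^2.
Compute the left side: (1/(2π)) [∫_0^π 6^2 dx + ∫_π^{2π} (-2)^2 dx] = (1/(2π)) · (36π + 4π) = (36 + 4)/2 = 20.
So Σ_{n ∈ Z} |c_n|^2 = 20.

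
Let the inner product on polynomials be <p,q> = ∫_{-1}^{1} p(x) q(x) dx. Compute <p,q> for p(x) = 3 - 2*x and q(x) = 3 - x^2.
<p,q> = 16

Expand the product: p(x)·q(x) = 2*x^3 - 3*x^2 - 6*x + 9.
∫_{-1}^{1} of each monomial x^k gives [2/(k+1) if k even, 0 if k odd]. Integrating term-by-term (or equivalently evaluating the antiderivative F(x) = x^4/2 - x^3 - 3*x^2 + 9*x at the endpoints):
  F(1) − F(−1) = 11/2 − (-21/2) = 16.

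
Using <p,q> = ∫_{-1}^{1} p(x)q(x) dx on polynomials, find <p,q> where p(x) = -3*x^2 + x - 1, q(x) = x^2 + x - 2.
<p,q> = 34/5

Expand the product: p(x)·q(x) = -3*x^4 - 2*x^3 + 6*x^2 - 3*x + 2.
∫_{-1}^{1} of each monomial x^k gives [2/(k+1) if k even, 0 if k odd]. Integrating term-by-term (or equivalently evaluating the antiderivative F(x) = -3*x^5/5 - x^4/2 + 2*x^3 - 3*x^2/2 + 2*x at the endpoints):
  F(1) − F(−1) = 7/5 − (-27/5) = 34/5.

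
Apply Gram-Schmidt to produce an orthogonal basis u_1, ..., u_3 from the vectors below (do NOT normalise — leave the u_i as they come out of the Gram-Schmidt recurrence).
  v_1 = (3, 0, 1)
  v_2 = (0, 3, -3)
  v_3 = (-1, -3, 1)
Orthogonal basis:
  u_1 = (3, 0, 1)
  u_2 = (9/10, 3, -27/10)
  u_3 = (5/19, -15/19, -15/19)

Apply the Gram-Schmidt recurrence
  u_1 = v_1
  u_i = v_i − Σ_{j<i} ((v_i · u_j) / (u_j · u_j)) · u_j.

Step by step this gives:
  u_1 = (3, 0, 1)
  u_2 = (9/10, 3, -27/10)
  u_3 = (5/19, -15/19, -15/19)

Orthogonality check:
  u_2 · u_1 = 0 (should be 0)
  u_3 · u_1 = 0 (should be 0)
  u_3 · u_2 = 0 (should be 0)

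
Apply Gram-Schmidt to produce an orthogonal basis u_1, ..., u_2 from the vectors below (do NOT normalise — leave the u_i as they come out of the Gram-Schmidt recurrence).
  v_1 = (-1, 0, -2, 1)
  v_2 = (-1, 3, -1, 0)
Orthogonal basis:
  u_1 = (-1, 0, -2, 1)
  u_2 = (-1/2, 3, 0, -1/2)

Apply the Gram-Schmidt recurrence
  u_1 = v_1
  u_i = v_i − Σ_{j<i} ((v_i · u_j) / (u_j · u_j)) · u_j.

Step by step this gives:
  u_1 = (-1, 0, -2, 1)
  u_2 = (-1/2, 3, 0, -1/2)

Orthogonality check:
  u_2 · u_1 = 0 (should be 0)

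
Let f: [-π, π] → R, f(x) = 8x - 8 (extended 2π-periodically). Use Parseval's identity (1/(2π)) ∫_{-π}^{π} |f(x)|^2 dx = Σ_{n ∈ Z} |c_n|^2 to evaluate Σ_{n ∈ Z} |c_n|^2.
Σ |c_n|^2 = 64π^2/3 + 64

Expand and integrate term by term over [-π, π]:
  ∫ (8x)^2 dx = 64·(2π^3/3); ∫ 2·8·(-8)·x dx = 0 (odd integrand); ∫ (-8)^2 dx = 64·2π.
So (1/(2π)) ∫_{-π}^{π} (8x - 8)^2 dx = 64π^2/3 + 64 = 64π^2/3 + 64.
Parseval ⇒ Σ |c_n|^2 = 64π^2/3 + 64.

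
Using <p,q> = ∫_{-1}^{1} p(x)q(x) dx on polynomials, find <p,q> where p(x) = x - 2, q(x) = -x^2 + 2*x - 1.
<p,q> = 20/3

Expand the product: p(x)·q(x) = -x^3 + 4*x^2 - 5*x + 2.
∫_{-1}^{1} of each monomial x^k gives [2/(k+1) if k even, 0 if k odd]. Integrating term-by-term (or equivalently evaluating the antiderivative F(x) = -x^4/4 + 4*x^3/3 - 5*x^2/2 + 2*x at the endpoints):
  F(1) − F(−1) = 7/12 − (-73/12) = 20/3.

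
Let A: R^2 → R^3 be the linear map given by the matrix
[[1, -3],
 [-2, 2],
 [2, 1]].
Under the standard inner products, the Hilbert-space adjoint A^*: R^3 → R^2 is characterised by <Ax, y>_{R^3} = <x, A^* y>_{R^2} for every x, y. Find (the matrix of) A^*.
A^* = A^T =
[[1, -2, 2],
 [-3, 2, 1]]

For real matrices with standard dot products, the defining identity <Ax, y> = <x, A^* y> gives (Ax)^T y = x^T (A^*) y, i.e. x^T A^T y = x^T (A^*) y. Since this holds for all x, y, we must have A^* = A^T. Therefore
A^* =
[[1, -2, 2],
 [-3, 2, 1]].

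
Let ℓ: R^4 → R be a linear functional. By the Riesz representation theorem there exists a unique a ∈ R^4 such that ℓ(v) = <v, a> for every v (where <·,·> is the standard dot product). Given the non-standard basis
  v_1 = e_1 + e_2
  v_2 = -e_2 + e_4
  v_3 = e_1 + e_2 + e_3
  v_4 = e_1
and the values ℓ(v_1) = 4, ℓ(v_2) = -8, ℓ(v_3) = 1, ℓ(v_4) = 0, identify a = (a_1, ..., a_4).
a = (0, 4, -3, -4)

Write a = (a_1, ..., a_4) in the standard basis. For each basis vector v_i, ℓ(v_i) = <v_i, a> is a linear equation in the a_j's. Collect the n equations into a matrix system V a = ℓ, where row i of V is v_i (expressed in the standard basis). Since V is invertible (lower-triangular with 1s on the diagonal, up to permutation), solve by back-substitution:
  V =
[[1, 1, 0, 0],
 [0, -1, 0, 1],
 [1, 1, 1, 0],
 [1, 0, 0, 0]]
  V a = (4, -8, 1, 0)
Solving gives a = (0, 4, -3, -4).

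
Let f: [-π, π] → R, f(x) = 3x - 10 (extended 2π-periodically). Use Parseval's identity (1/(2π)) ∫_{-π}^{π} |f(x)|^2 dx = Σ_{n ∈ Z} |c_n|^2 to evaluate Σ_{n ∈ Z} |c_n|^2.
Σ |c_n|^2 = 3π^2 + 100

Expand and integrate term by term over [-π, π]:
  ∫ (3x)^2 dx = 9·(2π^3/3); ∫ 2·3·(-10)·x dx = 0 (odd integrand); ∫ (-10)^2 dx = 100·2π.
So (1/(2π)) ∫_{-π}^{π} (3x - 10)^2 dx = 9π^2/3 + 100 = 3π^2 + 100.
Parseval ⇒ Σ |c_n|^2 = 3π^2 + 100.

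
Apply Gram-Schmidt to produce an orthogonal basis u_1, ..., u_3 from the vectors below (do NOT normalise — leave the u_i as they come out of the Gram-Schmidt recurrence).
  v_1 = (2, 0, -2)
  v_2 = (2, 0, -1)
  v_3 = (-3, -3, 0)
Orthogonal basis:
  u_1 = (2, 0, -2)
  u_2 = (1/2, 0, 1/2)
  u_3 = (0, -3, 0)

Apply the Gram-Schmidt recurrence
  u_1 = v_1
  u_i = v_i − Σ_{j<i} ((v_i · u_j) / (u_j · u_j)) · u_j.

Step by step this gives:
  u_1 = (2, 0, -2)
  u_2 = (1/2, 0, 1/2)
  u_3 = (0, -3, 0)

Orthogonality check:
  u_2 · u_1 = 0 (should be 0)
  u_3 · u_1 = 0 (should be 0)
  u_3 · u_2 = 0 (should be 0)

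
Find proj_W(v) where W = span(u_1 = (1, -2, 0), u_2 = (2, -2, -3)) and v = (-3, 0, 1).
proj_W(v) = (-51/49, 48/49, 81/49)

Set up U = [u_1 | ... | u_2] ∈ R^(3×2). The projector onto W = col(U) is P = U (U^T U)^(-1) U^T.
Compute U^T U =
  [5, 6]
  [6, 17],
and U^T v = (-3, -9).
Solve U^T U · c = U^T v for the coefficients: c = (3/49, -27/49). The projection is proj_W(v) = U c.
Check: (v - proj_W(v)) · u_1 = 0  (should be 0).
Check: (v - proj_W(v)) · u_2 = 0  (should be 0).
Result: proj_W(v) = (-51/49, 48/49, 81/49).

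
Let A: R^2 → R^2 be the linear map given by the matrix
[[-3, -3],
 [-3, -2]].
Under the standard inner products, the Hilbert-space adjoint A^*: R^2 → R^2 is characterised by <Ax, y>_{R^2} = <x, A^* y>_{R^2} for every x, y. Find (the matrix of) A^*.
A^* = A^T =
[[-3, -3],
 [-3, -2]]

For real matrices with standard dot products, the defining identity <Ax, y> = <x, A^* y> gives (Ax)^T y = x^T (A^*) y, i.e. x^T A^T y = x^T (A^*) y. Since this holds for all x, y, we must have A^* = A^T. Therefore
A^* =
[[-3, -3],
 [-3, -2]].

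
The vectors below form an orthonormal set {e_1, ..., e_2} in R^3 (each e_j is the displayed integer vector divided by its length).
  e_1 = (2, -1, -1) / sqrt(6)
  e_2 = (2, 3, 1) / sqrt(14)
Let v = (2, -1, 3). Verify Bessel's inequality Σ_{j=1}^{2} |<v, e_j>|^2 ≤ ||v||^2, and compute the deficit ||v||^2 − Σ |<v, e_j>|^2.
Σ |<v, e_j>|^2 = 38/21; ||v||^2 = 14; deficit = 256/21

Write each e_j = u_j / sqrt(<u_j, u_j>) where u_j is the displayed integer vector. Then <v, e_j> = <v, u_j> / sqrt(<u_j, u_j>), so |<v, e_j>|^2 = <v, u_j>^2 / <u_j, u_j>.
Coefficients: <v, e_1> = 2/sqrt(6), <v, e_2> = 4/sqrt(14).
Square and sum: Σ |<v, e_j>|^2 = 38/21.
Compute ||v||^2 = v·v = 14.
Deficit = 14 − 38/21 = 256/21 ≥ 0, confirming Bessel's inequality. (The deficit equals ||v − Σ <v,e_j> e_j||^2, the squared distance from v to span{e_j}.)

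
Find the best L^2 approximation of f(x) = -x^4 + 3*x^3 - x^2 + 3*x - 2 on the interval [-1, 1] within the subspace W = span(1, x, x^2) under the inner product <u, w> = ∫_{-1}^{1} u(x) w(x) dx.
g(x) = -13*x^2/7 + 24*x/5 - 67/35

The best approximation g ∈ W is the orthogonal projection of f onto W. Writing g = a_0 + a_1 x + a_2 x^2, the coefficients solve the normal equations G · a = b where
  G_{ij} = <φ_i, φ_j> and b_i = <f, φ_i>, with φ_0 = 1, φ_1 = x, φ_2 = x^2.
G =
  [2, 0, 2/3]
  [0, 2/3, 0]
  [2/3, 0, 2/5],
b = (-76/15, 16/5, -212/105).
Solving gives a_0 = -67/35, a_1 = 24/5, a_2 = -13/7, so
  g(x) = -13*x^2/7 + 24*x/5 - 67/35.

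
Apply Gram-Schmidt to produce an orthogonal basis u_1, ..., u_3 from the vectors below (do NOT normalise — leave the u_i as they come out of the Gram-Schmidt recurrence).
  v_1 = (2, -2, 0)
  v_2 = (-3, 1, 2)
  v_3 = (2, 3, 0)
Orthogonal basis:
  u_1 = (2, -2, 0)
  u_2 = (-1, -1, 2)
  u_3 = (5/3, 5/3, 5/3)

Apply the Gram-Schmidt recurrence
  u_1 = v_1
  u_i = v_i − Σ_{j<i} ((v_i · u_j) / (u_j · u_j)) · u_j.

Step by step this gives:
  u_1 = (2, -2, 0)
  u_2 = (-1, -1, 2)
  u_3 = (5/3, 5/3, 5/3)

Orthogonality check:
  u_2 · u_1 = 0 (should be 0)
  u_3 · u_1 = 0 (should be 0)
  u_3 · u_2 = 0 (should be 0)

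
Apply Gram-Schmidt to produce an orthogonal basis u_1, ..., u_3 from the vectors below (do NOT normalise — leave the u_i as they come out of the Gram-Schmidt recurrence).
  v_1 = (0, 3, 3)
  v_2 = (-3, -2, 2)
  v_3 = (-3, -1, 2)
Orthogonal basis:
  u_1 = (0, 3, 3)
  u_2 = (-3, -2, 2)
  u_3 = (-6/17, 9/34, -9/34)

Apply the Gram-Schmidt recurrence
  u_1 = v_1
  u_i = v_i − Σ_{j<i} ((v_i · u_j) / (u_j · u_j)) · u_j.

Step by step this gives:
  u_1 = (0, 3, 3)
  u_2 = (-3, -2, 2)
  u_3 = (-6/17, 9/34, -9/34)

Orthogonality check:
  u_2 · u_1 = 0 (should be 0)
  u_3 · u_1 = 0 (should be 0)
  u_3 · u_2 = 0 (should be 0)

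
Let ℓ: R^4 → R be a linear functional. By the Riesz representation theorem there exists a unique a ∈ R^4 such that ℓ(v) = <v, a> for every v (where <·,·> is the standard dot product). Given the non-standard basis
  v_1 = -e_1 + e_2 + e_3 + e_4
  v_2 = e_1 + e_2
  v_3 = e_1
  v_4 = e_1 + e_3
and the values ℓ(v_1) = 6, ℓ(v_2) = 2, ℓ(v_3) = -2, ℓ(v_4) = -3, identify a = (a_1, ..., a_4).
a = (-2, 4, -1, 1)

Write a = (a_1, ..., a_4) in the standard basis. For each basis vector v_i, ℓ(v_i) = <v_i, a> is a linear equation in the a_j's. Collect the n equations into a matrix system V a = ℓ, where row i of V is v_i (expressed in the standard basis). Since V is invertible (lower-triangular with 1s on the diagonal, up to permutation), solve by back-substitution:
  V =
[[-1, 1, 1, 1],
 [1, 1, 0, 0],
 [1, 0, 0, 0],
 [1, 0, 1, 0]]
  V a = (6, 2, -2, -3)
Solving gives a = (-2, 4, -1, 1).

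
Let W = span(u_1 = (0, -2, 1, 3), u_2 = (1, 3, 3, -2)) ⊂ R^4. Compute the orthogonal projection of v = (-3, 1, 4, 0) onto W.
proj_W(v) = (186/241, 250/241, 712/241, 90/241)

Set up U = [u_1 | ... | u_2] ∈ R^(4×2). The projector onto W = col(U) is P = U (U^T U)^(-1) U^T.
Compute U^T U =
  [14, -9]
  [-9, 23],
and U^T v = (2, 12).
Solve U^T U · c = U^T v for the coefficients: c = (154/241, 186/241). The projection is proj_W(v) = U c.
Check: (v - proj_W(v)) · u_1 = 0  (should be 0).
Check: (v - proj_W(v)) · u_2 = 0  (should be 0).
Result: proj_W(v) = (186/241, 250/241, 712/241, 90/241).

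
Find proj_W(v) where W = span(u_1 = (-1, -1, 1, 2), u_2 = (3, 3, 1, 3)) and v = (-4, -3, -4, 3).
proj_W(v) = (-631/195, -631/195, 49/65, 173/195)

Set up U = [u_1 | ... | u_2] ∈ R^(4×2). The projector onto W = col(U) is P = U (U^T U)^(-1) U^T.
Compute U^T U =
  [7, 1]
  [1, 28],
and U^T v = (9, -16).
Solve U^T U · c = U^T v for the coefficients: c = (268/195, -121/195). The projection is proj_W(v) = U c.
Check: (v - proj_W(v)) · u_1 = 0  (should be 0).
Check: (v - proj_W(v)) · u_2 = 0  (should be 0).
Result: proj_W(v) = (-631/195, -631/195, 49/65, 173/195).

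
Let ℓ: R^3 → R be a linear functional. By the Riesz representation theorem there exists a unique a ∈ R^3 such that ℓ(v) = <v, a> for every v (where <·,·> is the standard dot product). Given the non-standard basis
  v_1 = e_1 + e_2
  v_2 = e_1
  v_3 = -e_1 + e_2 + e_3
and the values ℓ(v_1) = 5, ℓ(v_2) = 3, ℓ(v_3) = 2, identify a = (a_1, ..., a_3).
a = (3, 2, 3)

Write a = (a_1, ..., a_3) in the standard basis. For each basis vector v_i, ℓ(v_i) = <v_i, a> is a linear equation in the a_j's. Collect the n equations into a matrix system V a = ℓ, where row i of V is v_i (expressed in the standard basis). Since V is invertible (lower-triangular with 1s on the diagonal, up to permutation), solve by back-substitution:
  V =
[[1, 1, 0],
 [1, 0, 0],
 [-1, 1, 1]]
  V a = (5, 3, 2)
Solving gives a = (3, 2, 3).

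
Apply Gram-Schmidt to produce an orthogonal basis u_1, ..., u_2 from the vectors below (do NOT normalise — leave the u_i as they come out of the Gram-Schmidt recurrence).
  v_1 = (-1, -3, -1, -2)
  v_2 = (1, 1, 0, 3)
Orthogonal basis:
  u_1 = (-1, -3, -1, -2)
  u_2 = (1/3, -1, -2/3, 5/3)

Apply the Gram-Schmidt recurrence
  u_1 = v_1
  u_i = v_i − Σ_{j<i} ((v_i · u_j) / (u_j · u_j)) · u_j.

Step by step this gives:
  u_1 = (-1, -3, -1, -2)
  u_2 = (1/3, -1, -2/3, 5/3)

Orthogonality check:
  u_2 · u_1 = 0 (should be 0)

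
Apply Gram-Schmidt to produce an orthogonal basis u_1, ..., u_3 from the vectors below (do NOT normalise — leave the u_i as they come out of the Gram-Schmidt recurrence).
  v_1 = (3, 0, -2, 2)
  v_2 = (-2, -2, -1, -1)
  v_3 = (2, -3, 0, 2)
Orthogonal basis:
  u_1 = (3, 0, -2, 2)
  u_2 = (-16/17, -2, -29/17, -5/17)
  u_3 = (44/67, -141/67, 130/67, 64/67)

Apply the Gram-Schmidt recurrence
  u_1 = v_1
  u_i = v_i − Σ_{j<i} ((v_i · u_j) / (u_j · u_j)) · u_j.

Step by step this gives:
  u_1 = (3, 0, -2, 2)
  u_2 = (-16/17, -2, -29/17, -5/17)
  u_3 = (44/67, -141/67, 130/67, 64/67)

Orthogonality check:
  u_2 · u_1 = 0 (should be 0)
  u_3 · u_1 = 0 (should be 0)
  u_3 · u_2 = 0 (should be 0)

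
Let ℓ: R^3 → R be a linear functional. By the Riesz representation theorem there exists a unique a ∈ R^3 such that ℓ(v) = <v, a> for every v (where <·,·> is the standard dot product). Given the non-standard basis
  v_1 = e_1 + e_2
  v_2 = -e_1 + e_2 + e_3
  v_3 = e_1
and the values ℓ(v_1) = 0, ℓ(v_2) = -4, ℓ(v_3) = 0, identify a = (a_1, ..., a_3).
a = (0, 0, -4)

Write a = (a_1, ..., a_3) in the standard basis. For each basis vector v_i, ℓ(v_i) = <v_i, a> is a linear equation in the a_j's. Collect the n equations into a matrix system V a = ℓ, where row i of V is v_i (expressed in the standard basis). Since V is invertible (lower-triangular with 1s on the diagonal, up to permutation), solve by back-substitution:
  V =
[[1, 1, 0],
 [-1, 1, 1],
 [1, 0, 0]]
  V a = (0, -4, 0)
Solving gives a = (0, 0, -4).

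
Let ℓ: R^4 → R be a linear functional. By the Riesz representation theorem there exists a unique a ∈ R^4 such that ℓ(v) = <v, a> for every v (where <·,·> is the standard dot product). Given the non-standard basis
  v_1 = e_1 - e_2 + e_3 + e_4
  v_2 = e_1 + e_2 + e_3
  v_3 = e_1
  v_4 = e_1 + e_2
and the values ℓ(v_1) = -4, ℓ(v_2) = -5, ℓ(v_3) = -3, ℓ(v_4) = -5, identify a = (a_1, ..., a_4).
a = (-3, -2, 0, -3)

Write a = (a_1, ..., a_4) in the standard basis. For each basis vector v_i, ℓ(v_i) = <v_i, a> is a linear equation in the a_j's. Collect the n equations into a matrix system V a = ℓ, where row i of V is v_i (expressed in the standard basis). Since V is invertible (lower-triangular with 1s on the diagonal, up to permutation), solve by back-substitution:
  V =
[[1, -1, 1, 1],
 [1, 1, 1, 0],
 [1, 0, 0, 0],
 [1, 1, 0, 0]]
  V a = (-4, -5, -3, -5)
Solving gives a = (-3, -2, 0, -3).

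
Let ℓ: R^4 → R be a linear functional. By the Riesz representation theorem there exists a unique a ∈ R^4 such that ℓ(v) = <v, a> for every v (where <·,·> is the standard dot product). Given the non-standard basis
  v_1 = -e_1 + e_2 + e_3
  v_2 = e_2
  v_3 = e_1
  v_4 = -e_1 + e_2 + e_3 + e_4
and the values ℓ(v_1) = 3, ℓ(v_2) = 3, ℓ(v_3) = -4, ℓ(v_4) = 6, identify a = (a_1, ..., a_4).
a = (-4, 3, -4, 3)

Write a = (a_1, ..., a_4) in the standard basis. For each basis vector v_i, ℓ(v_i) = <v_i, a> is a linear equation in the a_j's. Collect the n equations into a matrix system V a = ℓ, where row i of V is v_i (expressed in the standard basis). Since V is invertible (lower-triangular with 1s on the diagonal, up to permutation), solve by back-substitution:
  V =
[[-1, 1, 1, 0],
 [0, 1, 0, 0],
 [1, 0, 0, 0],
 [-1, 1, 1, 1]]
  V a = (3, 3, -4, 6)
Solving gives a = (-4, 3, -4, 3).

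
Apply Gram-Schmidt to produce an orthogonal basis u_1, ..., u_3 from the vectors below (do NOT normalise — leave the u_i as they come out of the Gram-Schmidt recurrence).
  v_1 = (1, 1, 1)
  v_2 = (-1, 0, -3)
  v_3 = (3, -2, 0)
Orthogonal basis:
  u_1 = (1, 1, 1)
  u_2 = (1/3, 4/3, -5/3)
  u_3 = (39/14, -13/7, -13/14)

Apply the Gram-Schmidt recurrence
  u_1 = v_1
  u_i = v_i − Σ_{j<i} ((v_i · u_j) / (u_j · u_j)) · u_j.

Step by step this gives:
  u_1 = (1, 1, 1)
  u_2 = (1/3, 4/3, -5/3)
  u_3 = (39/14, -13/7, -13/14)

Orthogonality check:
  u_2 · u_1 = 0 (should be 0)
  u_3 · u_1 = 0 (should be 0)
  u_3 · u_2 = 0 (should be 0)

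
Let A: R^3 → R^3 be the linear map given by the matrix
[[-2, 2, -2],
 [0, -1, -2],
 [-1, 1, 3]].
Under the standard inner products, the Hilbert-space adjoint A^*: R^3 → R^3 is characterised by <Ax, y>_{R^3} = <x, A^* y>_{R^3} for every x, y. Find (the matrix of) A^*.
A^* = A^T =
[[-2, 0, -1],
 [2, -1, 1],
 [-2, -2, 3]]

For real matrices with standard dot products, the defining identity <Ax, y> = <x, A^* y> gives (Ax)^T y = x^T (A^*) y, i.e. x^T A^T y = x^T (A^*) y. Since this holds for all x, y, we must have A^* = A^T. Therefore
A^* =
[[-2, 0, -1],
 [2, -1, 1],
 [-2, -2, 3]].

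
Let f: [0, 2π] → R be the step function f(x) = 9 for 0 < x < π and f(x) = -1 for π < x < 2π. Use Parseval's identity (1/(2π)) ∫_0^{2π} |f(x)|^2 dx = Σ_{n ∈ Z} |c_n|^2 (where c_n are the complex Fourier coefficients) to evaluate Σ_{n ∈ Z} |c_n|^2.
Σ |c_n|^2 = 41

Parseval equates the L^2 energy of f (normalised by 1/(2π)) with the ℓ^2 sum of its Fourier coefficients: (1/(2π)) ∫_0^{2π} |f|^2 = Σ |c_n|^2.
Compute the left side: (1/(2π)) [∫_0^π 9^2 dx + ∫_π^{2π} (-1)^2 dx] = (1/(2π)) · (81π + 1π) = (81 + 1)/2 = 41.
So Σ_{n ∈ Z} |c_n|^2 = 41.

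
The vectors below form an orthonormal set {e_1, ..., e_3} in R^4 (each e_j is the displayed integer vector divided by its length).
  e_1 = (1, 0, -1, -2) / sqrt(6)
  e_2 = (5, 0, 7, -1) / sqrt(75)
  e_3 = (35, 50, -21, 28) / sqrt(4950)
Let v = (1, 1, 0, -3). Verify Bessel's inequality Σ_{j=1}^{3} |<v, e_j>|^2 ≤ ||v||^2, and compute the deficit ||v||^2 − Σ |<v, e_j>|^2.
Σ |<v, e_j>|^2 = 893/99; ||v||^2 = 11; deficit = 196/99

Write each e_j = u_j / sqrt(<u_j, u_j>) where u_j is the displayed integer vector. Then <v, e_j> = <v, u_j> / sqrt(<u_j, u_j>), so |<v, e_j>|^2 = <v, u_j>^2 / <u_j, u_j>.
Coefficients: <v, e_1> = 7/sqrt(6), <v, e_2> = 8/sqrt(75), <v, e_3> = 1/sqrt(4950).
Square and sum: Σ |<v, e_j>|^2 = 893/99.
Compute ||v||^2 = v·v = 11.
Deficit = 11 − 893/99 = 196/99 ≥ 0, confirming Bessel's inequality. (The deficit equals ||v − Σ <v,e_j> e_j||^2, the squared distance from v to span{e_j}.)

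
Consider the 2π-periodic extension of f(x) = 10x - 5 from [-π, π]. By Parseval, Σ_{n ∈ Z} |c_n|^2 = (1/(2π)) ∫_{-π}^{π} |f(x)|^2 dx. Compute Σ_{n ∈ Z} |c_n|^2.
Σ |c_n|^2 = 100π^2/3 + 25

Expand and integrate term by term over [-π, π]:
  ∫ (10x)^2 dx = 100·(2π^3/3); ∫ 2·10·(-5)·x dx = 0 (odd integrand); ∫ (-5)^2 dx = 25·2π.
So (1/(2π)) ∫_{-π}^{π} (10x - 5)^2 dx = 100π^2/3 + 25 = 100π^2/3 + 25.
Parseval ⇒ Σ |c_n|^2 = 100π^2/3 + 25.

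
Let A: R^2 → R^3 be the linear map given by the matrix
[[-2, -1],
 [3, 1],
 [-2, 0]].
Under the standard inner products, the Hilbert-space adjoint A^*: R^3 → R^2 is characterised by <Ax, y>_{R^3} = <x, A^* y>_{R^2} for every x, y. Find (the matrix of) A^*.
A^* = A^T =
[[-2, 3, -2],
 [-1, 1, 0]]

For real matrices with standard dot products, the defining identity <Ax, y> = <x, A^* y> gives (Ax)^T y = x^T (A^*) y, i.e. x^T A^T y = x^T (A^*) y. Since this holds for all x, y, we must have A^* = A^T. Therefore
A^* =
[[-2, 3, -2],
 [-1, 1, 0]].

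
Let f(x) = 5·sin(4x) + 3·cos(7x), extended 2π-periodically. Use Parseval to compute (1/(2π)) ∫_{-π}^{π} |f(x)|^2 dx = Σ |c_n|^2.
Σ |c_n|^2 = 17

Expand |f|^2 and use orthogonality of {sin(nx), cos(mx)} on [-π, π]:
  ∫_{-π}^{π} sin(nx)^2 dx = π, ∫ cos(mx)^2 dx = π, and cross terms integrate to 0.
So ∫_{-π}^{π} f(x)^2 dx = 5^2 · π + 3^2 · π = (25 + 9)π.
Divide by 2π: (25 + 9)/2 = 17.
By Parseval, this equals Σ |c_n|^2.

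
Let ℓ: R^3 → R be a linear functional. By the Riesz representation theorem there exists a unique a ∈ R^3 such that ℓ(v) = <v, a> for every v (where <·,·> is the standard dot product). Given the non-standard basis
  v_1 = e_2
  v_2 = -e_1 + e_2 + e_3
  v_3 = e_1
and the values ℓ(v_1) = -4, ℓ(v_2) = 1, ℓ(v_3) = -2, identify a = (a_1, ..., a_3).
a = (-2, -4, 3)

Write a = (a_1, ..., a_3) in the standard basis. For each basis vector v_i, ℓ(v_i) = <v_i, a> is a linear equation in the a_j's. Collect the n equations into a matrix system V a = ℓ, where row i of V is v_i (expressed in the standard basis). Since V is invertible (lower-triangular with 1s on the diagonal, up to permutation), solve by back-substitution:
  V =
[[0, 1, 0],
 [-1, 1, 1],
 [1, 0, 0]]
  V a = (-4, 1, -2)
Solving gives a = (-2, -4, 3).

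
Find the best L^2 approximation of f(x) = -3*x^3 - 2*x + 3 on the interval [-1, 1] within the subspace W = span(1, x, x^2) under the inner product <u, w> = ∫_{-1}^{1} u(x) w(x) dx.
g(x) = 3 - 19*x/5

The best approximation g ∈ W is the orthogonal projection of f onto W. Writing g = a_0 + a_1 x + a_2 x^2, the coefficients solve the normal equations G · a = b where
  G_{ij} = <φ_i, φ_j> and b_i = <f, φ_i>, with φ_0 = 1, φ_1 = x, φ_2 = x^2.
G =
  [2, 0, 2/3]
  [0, 2/3, 0]
  [2/3, 0, 2/5],
b = (6, -38/15, 2).
Solving gives a_0 = 3, a_1 = -19/5, a_2 = 0, so
  g(x) = 3 - 19*x/5.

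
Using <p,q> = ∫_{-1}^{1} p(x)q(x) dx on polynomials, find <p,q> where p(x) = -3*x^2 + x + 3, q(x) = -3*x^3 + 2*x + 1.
<p,q> = 62/15

Expand the product: p(x)·q(x) = 9*x^5 - 3*x^4 - 15*x^3 - x^2 + 7*x + 3.
∫_{-1}^{1} of each monomial x^k gives [2/(k+1) if k even, 0 if k odd]. Integrating term-by-term (or equivalently evaluating the antiderivative F(x) = 3*x^6/2 - 3*x^5/5 - 15*x^4/4 - x^3/3 + 7*x^2/2 + 3*x at the endpoints):
  F(1) − F(−1) = 199/60 − (-49/60) = 62/15.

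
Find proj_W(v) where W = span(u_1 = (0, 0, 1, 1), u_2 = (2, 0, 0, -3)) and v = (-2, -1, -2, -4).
proj_W(v) = (-4/17, 0, -54/17, -48/17)

Set up U = [u_1 | ... | u_2] ∈ R^(4×2). The projector onto W = col(U) is P = U (U^T U)^(-1) U^T.
Compute U^T U =
  [2, -3]
  [-3, 13],
and U^T v = (-6, 8).
Solve U^T U · c = U^T v for the coefficients: c = (-54/17, -2/17). The projection is proj_W(v) = U c.
Check: (v - proj_W(v)) · u_1 = 0  (should be 0).
Check: (v - proj_W(v)) · u_2 = 0  (should be 0).
Result: proj_W(v) = (-4/17, 0, -54/17, -48/17).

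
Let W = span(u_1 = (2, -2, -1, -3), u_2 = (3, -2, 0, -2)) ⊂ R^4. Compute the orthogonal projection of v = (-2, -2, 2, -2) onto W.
proj_W(v) = (-6/25, -8/25, -18/25, -26/25)

Set up U = [u_1 | ... | u_2] ∈ R^(4×2). The projector onto W = col(U) is P = U (U^T U)^(-1) U^T.
Compute U^T U =
  [18, 16]
  [16, 17],
and U^T v = (4, 2).
Solve U^T U · c = U^T v for the coefficients: c = (18/25, -14/25). The projection is proj_W(v) = U c.
Check: (v - proj_W(v)) · u_1 = 0  (should be 0).
Check: (v - proj_W(v)) · u_2 = 0  (should be 0).
Result: proj_W(v) = (-6/25, -8/25, -18/25, -26/25).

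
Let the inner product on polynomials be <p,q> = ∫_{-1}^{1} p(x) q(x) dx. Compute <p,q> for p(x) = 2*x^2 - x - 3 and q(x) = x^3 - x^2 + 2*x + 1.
<p,q> = -26/5

Expand the product: p(x)·q(x) = 2*x^5 - 3*x^4 + 2*x^3 + 3*x^2 - 7*x - 3.
∫_{-1}^{1} of each monomial x^k gives [2/(k+1) if k even, 0 if k odd]. Integrating term-by-term (or equivalently evaluating the antiderivative F(x) = x^6/3 - 3*x^5/5 + x^4/2 + x^3 - 7*x^2/2 - 3*x at the endpoints):
  F(1) − F(−1) = -79/15 − (-1/15) = -26/5.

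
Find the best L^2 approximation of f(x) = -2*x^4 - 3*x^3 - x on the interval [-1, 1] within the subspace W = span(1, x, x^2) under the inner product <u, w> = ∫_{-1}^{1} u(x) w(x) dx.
g(x) = -12*x^2/7 - 14*x/5 + 6/35

The best approximation g ∈ W is the orthogonal projection of f onto W. Writing g = a_0 + a_1 x + a_2 x^2, the coefficients solve the normal equations G · a = b where
  G_{ij} = <φ_i, φ_j> and b_i = <f, φ_i>, with φ_0 = 1, φ_1 = x, φ_2 = x^2.
G =
  [2, 0, 2/3]
  [0, 2/3, 0]
  [2/3, 0, 2/5],
b = (-4/5, -28/15, -4/7).
Solving gives a_0 = 6/35, a_1 = -14/5, a_2 = -12/7, so
  g(x) = -12*x^2/7 - 14*x/5 + 6/35.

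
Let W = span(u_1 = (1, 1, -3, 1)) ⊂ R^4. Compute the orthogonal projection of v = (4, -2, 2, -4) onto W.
proj_W(v) = (-2/3, -2/3, 2, -2/3)

Set up U = [u_1 | ... | u_1] ∈ R^(4×1). The projector onto W = col(U) is P = U (U^T U)^(-1) U^T.
Compute U^T U =
  [12],
and U^T v = (-8).
Solve U^T U · c = U^T v for the coefficients: c = (-2/3). The projection is proj_W(v) = U c.
Check: (v - proj_W(v)) · u_1 = 0  (should be 0).
Result: proj_W(v) = (-2/3, -2/3, 2, -2/3).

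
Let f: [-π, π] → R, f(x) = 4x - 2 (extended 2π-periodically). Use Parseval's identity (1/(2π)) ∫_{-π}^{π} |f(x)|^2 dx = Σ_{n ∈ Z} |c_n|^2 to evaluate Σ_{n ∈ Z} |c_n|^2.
Σ |c_n|^2 = 16π^2/3 + 4

Expand and integrate term by term over [-π, π]:
  ∫ (4x)^2 dx = 16·(2π^3/3); ∫ 2·4·(-2)·x dx = 0 (odd integrand); ∫ (-2)^2 dx = 4·2π.
So (1/(2π)) ∫_{-π}^{π} (4x - 2)^2 dx = 16π^2/3 + 4 = 16π^2/3 + 4.
Parseval ⇒ Σ |c_n|^2 = 16π^2/3 + 4.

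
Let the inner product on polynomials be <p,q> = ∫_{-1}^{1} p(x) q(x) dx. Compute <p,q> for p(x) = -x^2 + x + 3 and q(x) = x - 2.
<p,q> = -10

Expand the product: p(x)·q(x) = -x^3 + 3*x^2 + x - 6.
∫_{-1}^{1} of each monomial x^k gives [2/(k+1) if k even, 0 if k odd]. Integrating term-by-term (or equivalently evaluating the antiderivative F(x) = -x^4/4 + x^3 + x^2/2 - 6*x at the endpoints):
  F(1) − F(−1) = -19/4 − (21/4) = -10.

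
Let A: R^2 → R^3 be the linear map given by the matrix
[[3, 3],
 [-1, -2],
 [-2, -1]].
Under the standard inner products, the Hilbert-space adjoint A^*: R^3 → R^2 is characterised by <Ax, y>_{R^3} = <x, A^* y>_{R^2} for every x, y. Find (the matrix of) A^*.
A^* = A^T =
[[3, -1, -2],
 [3, -2, -1]]

For real matrices with standard dot products, the defining identity <Ax, y> = <x, A^* y> gives (Ax)^T y = x^T (A^*) y, i.e. x^T A^T y = x^T (A^*) y. Since this holds for all x, y, we must have A^* = A^T. Therefore
A^* =
[[3, -1, -2],
 [3, -2, -1]].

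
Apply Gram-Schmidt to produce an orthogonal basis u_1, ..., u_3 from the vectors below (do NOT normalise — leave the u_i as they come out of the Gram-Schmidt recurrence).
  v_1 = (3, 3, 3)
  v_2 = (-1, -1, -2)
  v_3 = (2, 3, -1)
Orthogonal basis:
  u_1 = (3, 3, 3)
  u_2 = (1/3, 1/3, -2/3)
  u_3 = (-1/2, 1/2, 0)

Apply the Gram-Schmidt recurrence
  u_1 = v_1
  u_i = v_i − Σ_{j<i} ((v_i · u_j) / (u_j · u_j)) · u_j.

Step by step this gives:
  u_1 = (3, 3, 3)
  u_2 = (1/3, 1/3, -2/3)
  u_3 = (-1/2, 1/2, 0)

Orthogonality check:
  u_2 · u_1 = 0 (should be 0)
  u_3 · u_1 = 0 (should be 0)
  u_3 · u_2 = 0 (should be 0)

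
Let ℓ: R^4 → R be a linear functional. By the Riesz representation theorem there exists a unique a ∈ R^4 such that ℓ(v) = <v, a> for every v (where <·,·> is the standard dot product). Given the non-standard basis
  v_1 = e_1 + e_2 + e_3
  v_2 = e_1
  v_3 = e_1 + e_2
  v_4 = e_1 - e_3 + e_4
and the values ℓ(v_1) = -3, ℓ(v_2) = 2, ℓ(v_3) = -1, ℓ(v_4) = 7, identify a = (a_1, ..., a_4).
a = (2, -3, -2, 3)

Write a = (a_1, ..., a_4) in the standard basis. For each basis vector v_i, ℓ(v_i) = <v_i, a> is a linear equation in the a_j's. Collect the n equations into a matrix system V a = ℓ, where row i of V is v_i (expressed in the standard basis). Since V is invertible (lower-triangular with 1s on the diagonal, up to permutation), solve by back-substitution:
  V =
[[1, 1, 1, 0],
 [1, 0, 0, 0],
 [1, 1, 0, 0],
 [1, 0, -1, 1]]
  V a = (-3, 2, -1, 7)
Solving gives a = (2, -3, -2, 3).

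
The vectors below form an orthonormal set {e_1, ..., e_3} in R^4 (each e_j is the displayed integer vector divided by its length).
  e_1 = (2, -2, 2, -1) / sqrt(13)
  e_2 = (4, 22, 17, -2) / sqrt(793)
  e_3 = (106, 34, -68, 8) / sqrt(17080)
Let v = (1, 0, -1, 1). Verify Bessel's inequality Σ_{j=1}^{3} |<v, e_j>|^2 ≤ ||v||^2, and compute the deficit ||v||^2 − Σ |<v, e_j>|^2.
Σ |<v, e_j>|^2 = 23/10; ||v||^2 = 3; deficit = 7/10

Write each e_j = u_j / sqrt(<u_j, u_j>) where u_j is the displayed integer vector. Then <v, e_j> = <v, u_j> / sqrt(<u_j, u_j>), so |<v, e_j>|^2 = <v, u_j>^2 / <u_j, u_j>.
Coefficients: <v, e_1> = -1/sqrt(13), <v, e_2> = -15/sqrt(793), <v, e_3> = 182/sqrt(17080).
Square and sum: Σ |<v, e_j>|^2 = 23/10.
Compute ||v||^2 = v·v = 3.
Deficit = 3 − 23/10 = 7/10 ≥ 0, confirming Bessel's inequality. (The deficit equals ||v − Σ <v,e_j> e_j||^2, the squared distance from v to span{e_j}.)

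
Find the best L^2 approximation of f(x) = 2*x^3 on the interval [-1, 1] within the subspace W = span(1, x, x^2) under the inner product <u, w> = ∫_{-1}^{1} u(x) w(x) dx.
g(x) = 6*x/5

The best approximation g ∈ W is the orthogonal projection of f onto W. Writing g = a_0 + a_1 x + a_2 x^2, the coefficients solve the normal equations G · a = b where
  G_{ij} = <φ_i, φ_j> and b_i = <f, φ_i>, with φ_0 = 1, φ_1 = x, φ_2 = x^2.
G =
  [2, 0, 2/3]
  [0, 2/3, 0]
  [2/3, 0, 2/5],
b = (0, 4/5, 0).
Solving gives a_0 = 0, a_1 = 6/5, a_2 = 0, so
  g(x) = 6*x/5.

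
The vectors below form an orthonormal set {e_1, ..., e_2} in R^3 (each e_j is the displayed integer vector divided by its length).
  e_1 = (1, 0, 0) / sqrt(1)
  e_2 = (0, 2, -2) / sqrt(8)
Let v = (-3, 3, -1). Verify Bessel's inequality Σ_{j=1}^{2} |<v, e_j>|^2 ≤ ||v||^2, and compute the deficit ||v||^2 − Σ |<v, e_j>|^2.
Σ |<v, e_j>|^2 = 17; ||v||^2 = 19; deficit = 2

Write each e_j = u_j / sqrt(<u_j, u_j>) where u_j is the displayed integer vector. Then <v, e_j> = <v, u_j> / sqrt(<u_j, u_j>), so |<v, e_j>|^2 = <v, u_j>^2 / <u_j, u_j>.
Coefficients: <v, e_1> = -3/sqrt(1), <v, e_2> = 8/sqrt(8).
Square and sum: Σ |<v, e_j>|^2 = 17.
Compute ||v||^2 = v·v = 19.
Deficit = 19 − 17 = 2 ≥ 0, confirming Bessel's inequality. (The deficit equals ||v − Σ <v,e_j> e_j||^2, the squared distance from v to span{e_j}.)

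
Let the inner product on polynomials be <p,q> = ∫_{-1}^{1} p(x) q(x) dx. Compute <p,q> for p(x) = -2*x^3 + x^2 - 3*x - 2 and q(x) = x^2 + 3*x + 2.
<p,q> = -16

Expand the product: p(x)·q(x) = -2*x^5 - 5*x^4 - 4*x^3 - 9*x^2 - 12*x - 4.
∫_{-1}^{1} of each monomial x^k gives [2/(k+1) if k even, 0 if k odd]. Integrating term-by-term (or equivalently evaluating the antiderivative F(x) = -x^6/3 - x^5 - x^4 - 3*x^3 - 6*x^2 - 4*x at the endpoints):
  F(1) − F(−1) = -46/3 − (2/3) = -16.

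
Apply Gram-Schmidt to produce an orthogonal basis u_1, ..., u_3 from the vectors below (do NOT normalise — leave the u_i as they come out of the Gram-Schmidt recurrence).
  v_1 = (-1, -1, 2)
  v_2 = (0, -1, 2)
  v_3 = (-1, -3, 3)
Orthogonal basis:
  u_1 = (-1, -1, 2)
  u_2 = (5/6, -1/6, 1/3)
  u_3 = (0, -6/5, -3/5)

Apply the Gram-Schmidt recurrence
  u_1 = v_1
  u_i = v_i − Σ_{j<i} ((v_i · u_j) / (u_j · u_j)) · u_j.

Step by step this gives:
  u_1 = (-1, -1, 2)
  u_2 = (5/6, -1/6, 1/3)
  u_3 = (0, -6/5, -3/5)

Orthogonality check:
  u_2 · u_1 = 0 (should be 0)
  u_3 · u_1 = 0 (should be 0)
  u_3 · u_2 = 0 (should be 0)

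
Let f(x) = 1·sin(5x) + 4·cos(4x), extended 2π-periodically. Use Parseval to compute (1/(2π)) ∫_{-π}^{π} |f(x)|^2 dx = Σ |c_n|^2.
Σ |c_n|^2 = 17/2

Expand |f|^2 and use orthogonality of {sin(nx), cos(mx)} on [-π, π]:
  ∫_{-π}^{π} sin(nx)^2 dx = π, ∫ cos(mx)^2 dx = π, and cross terms integrate to 0.
So ∫_{-π}^{π} f(x)^2 dx = 1^2 · π + 4^2 · π = (1 + 16)π.
Divide by 2π: (1 + 16)/2 = 17/2.
By Parseval, this equals Σ |c_n|^2.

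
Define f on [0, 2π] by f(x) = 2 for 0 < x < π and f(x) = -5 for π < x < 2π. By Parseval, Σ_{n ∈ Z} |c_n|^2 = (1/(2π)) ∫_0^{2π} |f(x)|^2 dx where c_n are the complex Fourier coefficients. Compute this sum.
Σ |c_n|^2 = 29/2

Parseval equates the L^2 energy of f (normalised by 1/(2π)) with the ℓ^2 sum of its Fourier coefficients: (1/(2π)) ∫_0^{2π} |f|^2 = Σ |c_n|^2.
Compute the left side: (1/(2π)) [∫_0^π 2^2 dx + ∫_π^{2π} (-5)^2 dx] = (1/(2π)) · (4π + 25π) = (4 + 25)/2 = 29/2.
So Σ_{n ∈ Z} |c_n|^2 = 29/2.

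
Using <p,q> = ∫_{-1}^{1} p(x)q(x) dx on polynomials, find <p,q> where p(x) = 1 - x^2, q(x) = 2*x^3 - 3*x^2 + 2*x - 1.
<p,q> = -32/15

Expand the product: p(x)·q(x) = -2*x^5 + 3*x^4 - 2*x^2 + 2*x - 1.
∫_{-1}^{1} of each monomial x^k gives [2/(k+1) if k even, 0 if k odd]. Integrating term-by-term (or equivalently evaluating the antiderivative F(x) = -x^6/3 + 3*x^5/5 - 2*x^3/3 + x^2 - x at the endpoints):
  F(1) − F(−1) = -2/5 − (26/15) = -32/15.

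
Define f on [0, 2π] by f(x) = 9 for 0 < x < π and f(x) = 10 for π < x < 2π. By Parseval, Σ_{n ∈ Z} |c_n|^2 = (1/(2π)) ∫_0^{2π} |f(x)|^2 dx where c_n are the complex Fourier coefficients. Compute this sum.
Σ |c_n|^2 = 181/2

Parseval equates the L^2 energy of f (normalised by 1/(2π)) with the ℓ^2 sum of its Fourier coefficients: (1/(2π)) ∫_0^{2π} |f|^2 = Σ |c_n|^2.
Compute the left side: (1/(2π)) [∫_0^π 9^2 dx + ∫_π^{2π} 10^2 dx] = (1/(2π)) · (81π + 100π) = (81 + 100)/2 = 181/2.
So Σ_{n ∈ Z} |c_n|^2 = 181/2.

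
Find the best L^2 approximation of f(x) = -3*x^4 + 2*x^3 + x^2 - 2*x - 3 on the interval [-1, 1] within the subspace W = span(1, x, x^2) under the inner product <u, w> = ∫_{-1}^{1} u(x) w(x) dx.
g(x) = -11*x^2/7 - 4*x/5 - 96/35

The best approximation g ∈ W is the orthogonal projection of f onto W. Writing g = a_0 + a_1 x + a_2 x^2, the coefficients solve the normal equations G · a = b where
  G_{ij} = <φ_i, φ_j> and b_i = <f, φ_i>, with φ_0 = 1, φ_1 = x, φ_2 = x^2.
G =
  [2, 0, 2/3]
  [0, 2/3, 0]
  [2/3, 0, 2/5],
b = (-98/15, -8/15, -86/35).
Solving gives a_0 = -96/35, a_1 = -4/5, a_2 = -11/7, so
  g(x) = -11*x^2/7 - 4*x/5 - 96/35.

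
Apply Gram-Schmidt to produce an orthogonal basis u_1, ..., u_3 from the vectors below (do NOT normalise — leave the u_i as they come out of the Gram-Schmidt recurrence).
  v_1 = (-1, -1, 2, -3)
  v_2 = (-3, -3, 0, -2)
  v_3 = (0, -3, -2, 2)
Orthogonal basis:
  u_1 = (-1, -1, 2, -3)
  u_2 = (-11/5, -11/5, -8/5, 2/5)
  u_3 = (263/186, -295/186, 28/93, 8/31)

Apply the Gram-Schmidt recurrence
  u_1 = v_1
  u_i = v_i − Σ_{j<i} ((v_i · u_j) / (u_j · u_j)) · u_j.

Step by step this gives:
  u_1 = (-1, -1, 2, -3)
  u_2 = (-11/5, -11/5, -8/5, 2/5)
  u_3 = (263/186, -295/186, 28/93, 8/31)

Orthogonality check:
  u_2 · u_1 = 0 (should be 0)
  u_3 · u_1 = 0 (should be 0)
  u_3 · u_2 = 0 (should be 0)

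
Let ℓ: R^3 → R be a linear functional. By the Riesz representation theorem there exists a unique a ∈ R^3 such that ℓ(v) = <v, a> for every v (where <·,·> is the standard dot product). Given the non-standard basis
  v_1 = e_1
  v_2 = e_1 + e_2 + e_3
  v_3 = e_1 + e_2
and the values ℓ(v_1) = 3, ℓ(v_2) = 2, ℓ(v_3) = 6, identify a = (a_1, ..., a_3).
a = (3, 3, -4)

Write a = (a_1, ..., a_3) in the standard basis. For each basis vector v_i, ℓ(v_i) = <v_i, a> is a linear equation in the a_j's. Collect the n equations into a matrix system V a = ℓ, where row i of V is v_i (expressed in the standard basis). Since V is invertible (lower-triangular with 1s on the diagonal, up to permutation), solve by back-substitution:
  V =
[[1, 0, 0],
 [1, 1, 1],
 [1, 1, 0]]
  V a = (3, 2, 6)
Solving gives a = (3, 3, -4).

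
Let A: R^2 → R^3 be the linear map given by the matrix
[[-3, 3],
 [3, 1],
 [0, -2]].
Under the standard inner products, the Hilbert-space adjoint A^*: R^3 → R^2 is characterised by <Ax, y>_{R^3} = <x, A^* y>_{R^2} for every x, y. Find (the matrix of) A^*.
A^* = A^T =
[[-3, 3, 0],
 [3, 1, -2]]

For real matrices with standard dot products, the defining identity <Ax, y> = <x, A^* y> gives (Ax)^T y = x^T (A^*) y, i.e. x^T A^T y = x^T (A^*) y. Since this holds for all x, y, we must have A^* = A^T. Therefore
A^* =
[[-3, 3, 0],
 [3, 1, -2]].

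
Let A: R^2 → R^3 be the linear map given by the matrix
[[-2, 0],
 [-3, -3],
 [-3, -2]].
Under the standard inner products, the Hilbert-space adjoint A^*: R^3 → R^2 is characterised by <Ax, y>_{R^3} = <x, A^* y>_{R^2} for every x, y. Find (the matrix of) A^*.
A^* = A^T =
[[-2, -3, -3],
 [0, -3, -2]]

For real matrices with standard dot products, the defining identity <Ax, y> = <x, A^* y> gives (Ax)^T y = x^T (A^*) y, i.e. x^T A^T y = x^T (A^*) y. Since this holds for all x, y, we must have A^* = A^T. Therefore
A^* =
[[-2, -3, -3],
 [0, -3, -2]].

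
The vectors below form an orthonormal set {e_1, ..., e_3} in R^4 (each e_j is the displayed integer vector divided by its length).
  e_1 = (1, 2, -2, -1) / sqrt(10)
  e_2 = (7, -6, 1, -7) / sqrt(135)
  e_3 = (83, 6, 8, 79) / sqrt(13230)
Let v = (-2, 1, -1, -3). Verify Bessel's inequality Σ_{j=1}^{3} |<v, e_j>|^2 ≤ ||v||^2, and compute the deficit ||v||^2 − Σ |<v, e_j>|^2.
Σ |<v, e_j>|^2 = 730/49; ||v||^2 = 15; deficit = 5/49

Write each e_j = u_j / sqrt(<u_j, u_j>) where u_j is the displayed integer vector. Then <v, e_j> = <v, u_j> / sqrt(<u_j, u_j>), so |<v, e_j>|^2 = <v, u_j>^2 / <u_j, u_j>.
Coefficients: <v, e_1> = 5/sqrt(10), <v, e_2> = 0/sqrt(135), <v, e_3> = -405/sqrt(13230).
Square and sum: Σ |<v, e_j>|^2 = 730/49.
Compute ||v||^2 = v·v = 15.
Deficit = 15 − 730/49 = 5/49 ≥ 0, confirming Bessel's inequality. (The deficit equals ||v − Σ <v,e_j> e_j||^2, the squared distance from v to span{e_j}.)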